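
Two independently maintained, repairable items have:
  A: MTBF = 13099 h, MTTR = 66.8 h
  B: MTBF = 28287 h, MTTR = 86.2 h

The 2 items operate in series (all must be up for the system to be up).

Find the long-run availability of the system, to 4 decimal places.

A(A) = MTBF/(MTBF+MTTR) = 13099/(13099+66.8) = 0.994926
A(B) = MTBF/(MTBF+MTTR) = 28287/(28287+86.2) = 0.996962
Series availability: 0.994926 × 0.996962 = 0.9919

0.9919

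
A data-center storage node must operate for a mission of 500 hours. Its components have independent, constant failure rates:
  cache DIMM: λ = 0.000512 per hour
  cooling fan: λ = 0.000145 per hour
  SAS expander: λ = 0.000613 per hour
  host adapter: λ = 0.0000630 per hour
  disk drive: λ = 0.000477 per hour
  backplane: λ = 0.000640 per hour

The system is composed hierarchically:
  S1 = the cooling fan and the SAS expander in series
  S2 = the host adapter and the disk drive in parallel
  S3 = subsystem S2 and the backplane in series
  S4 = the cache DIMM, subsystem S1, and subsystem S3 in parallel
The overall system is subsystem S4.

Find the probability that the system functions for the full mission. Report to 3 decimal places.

R(cache DIMM) = exp(−0.000512 × 500) = 0.77414
R(cooling fan) = exp(−0.000145 × 500) = 0.93007
R(SAS expander) = exp(−0.000613 × 500) = 0.73602
R(host adapter) = exp(−0.0000630 × 500) = 0.96899
R(disk drive) = exp(−0.000477 × 500) = 0.78781
R(backplane) = exp(−0.000640 × 500) = 0.72615
Series (cooling fan and SAS expander): 0.93007 × 0.73602 = 0.68455
Parallel (host adapter and disk drive): 1 − (1 − 0.96899)(1 − 0.78781) = 0.99342
Series ([0.99342] and backplane): 0.99342 × 0.72615 = 0.72137
Parallel (cache DIMM, [0.68455], and [0.72137]): 1 − (1 − 0.77414)(1 − 0.68455)(1 − 0.72137) = 0.980

0.980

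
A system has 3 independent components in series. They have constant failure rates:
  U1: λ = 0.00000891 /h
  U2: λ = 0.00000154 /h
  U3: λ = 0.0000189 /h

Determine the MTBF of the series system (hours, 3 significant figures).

34100

Series of exponential components: λ_sys = Σ λ_i
λ_sys = 0.00000891 + 0.00000154 + 0.0000189 = 2.9350e-05 /h
MTBF = 1 / λ_sys = 34100 h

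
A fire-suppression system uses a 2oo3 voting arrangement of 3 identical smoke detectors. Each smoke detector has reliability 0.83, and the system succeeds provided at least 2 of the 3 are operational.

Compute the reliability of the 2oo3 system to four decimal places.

R = Σ_{i=2}^{3} C(3,i) p^i (1−p)^{3−i} with p = 0.83
C(3,2)·0.83^2·0.17^1 = 0.351339
C(3,3)·0.83^3·0.17^0 = 0.571787
Sum = 0.9231

0.9231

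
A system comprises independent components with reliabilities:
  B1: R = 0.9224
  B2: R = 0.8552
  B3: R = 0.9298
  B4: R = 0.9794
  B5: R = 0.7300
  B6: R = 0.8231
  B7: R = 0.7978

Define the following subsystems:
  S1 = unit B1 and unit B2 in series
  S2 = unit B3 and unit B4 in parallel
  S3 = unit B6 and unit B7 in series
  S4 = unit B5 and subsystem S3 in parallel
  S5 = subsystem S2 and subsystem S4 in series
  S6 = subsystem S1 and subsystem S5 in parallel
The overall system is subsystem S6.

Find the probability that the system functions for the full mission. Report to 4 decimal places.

0.9801

Series (B1 and B2): 0.922400 × 0.855200 = 0.788836
Parallel (B3 and B4): 1 − (1 − 0.929800)(1 − 0.979400) = 0.998554
Series (B6 and B7): 0.823100 × 0.797800 = 0.656669
Parallel (B5 and [0.656669]): 1 − (1 − 0.730000)(1 − 0.656669) = 0.907301
Series ([0.998554] and [0.907301]): 0.998554 × 0.907301 = 0.905989
Parallel ([0.788836] and [0.905989]): 1 − (1 − 0.788836)(1 − 0.905989) = 0.9801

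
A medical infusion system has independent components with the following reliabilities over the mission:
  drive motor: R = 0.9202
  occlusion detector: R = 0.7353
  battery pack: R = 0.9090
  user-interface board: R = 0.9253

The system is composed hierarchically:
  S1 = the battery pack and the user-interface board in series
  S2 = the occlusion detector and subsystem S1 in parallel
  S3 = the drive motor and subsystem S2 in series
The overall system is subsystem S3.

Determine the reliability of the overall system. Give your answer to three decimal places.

0.881

Series (battery pack and user-interface board): 0.90900 × 0.92530 = 0.84110
Parallel (occlusion detector and [0.84110]): 1 − (1 − 0.73530)(1 − 0.84110) = 0.95794
Series (drive motor and [0.95794]): 0.92020 × 0.95794 = 0.881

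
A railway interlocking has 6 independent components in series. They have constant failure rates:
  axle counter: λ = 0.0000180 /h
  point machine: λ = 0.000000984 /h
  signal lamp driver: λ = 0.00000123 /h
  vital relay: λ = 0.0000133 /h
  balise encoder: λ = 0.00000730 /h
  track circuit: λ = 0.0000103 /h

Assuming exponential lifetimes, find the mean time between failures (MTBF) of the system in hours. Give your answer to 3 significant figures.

Series of exponential components: λ_sys = Σ λ_i
λ_sys = 0.0000180 + 0.000000984 + 0.00000123 + 0.0000133 + 0.00000730 + 0.0000103 = 5.1114e-05 /h
MTBF = 1 / λ_sys = 19600 h

19600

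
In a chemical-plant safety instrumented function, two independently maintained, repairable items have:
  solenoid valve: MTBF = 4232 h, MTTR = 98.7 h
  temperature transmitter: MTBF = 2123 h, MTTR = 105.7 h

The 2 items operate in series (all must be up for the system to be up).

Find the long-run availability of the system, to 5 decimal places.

A(solenoid valve) = MTBF/(MTBF+MTTR) = 4232/(4232+98.7) = 0.977209
A(temperature transmitter) = MTBF/(MTBF+MTTR) = 2123/(2123+105.7) = 0.952573
Series availability: 0.977209 × 0.952573 = 0.93086

0.93086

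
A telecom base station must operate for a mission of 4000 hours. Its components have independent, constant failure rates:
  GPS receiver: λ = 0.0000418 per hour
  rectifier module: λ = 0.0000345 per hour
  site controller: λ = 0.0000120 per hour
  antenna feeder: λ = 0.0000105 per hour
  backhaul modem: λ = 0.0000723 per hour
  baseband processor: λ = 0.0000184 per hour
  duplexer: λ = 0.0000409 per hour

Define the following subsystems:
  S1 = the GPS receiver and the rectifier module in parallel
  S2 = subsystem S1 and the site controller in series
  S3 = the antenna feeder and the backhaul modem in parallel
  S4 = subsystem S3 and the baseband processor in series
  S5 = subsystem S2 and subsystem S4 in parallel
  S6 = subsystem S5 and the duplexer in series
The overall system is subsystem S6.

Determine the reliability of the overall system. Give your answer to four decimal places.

R(GPS receiver) = exp(−0.0000418 × 4000) = 0.846030
R(rectifier module) = exp(−0.0000345 × 4000) = 0.871099
R(site controller) = exp(−0.0000120 × 4000) = 0.953134
R(antenna feeder) = exp(−0.0000105 × 4000) = 0.958870
R(backhaul modem) = exp(−0.0000723 × 4000) = 0.748862
R(baseband processor) = exp(−0.0000184 × 4000) = 0.929043
R(duplexer) = exp(−0.0000409 × 4000) = 0.849082
Parallel (GPS receiver and rectifier module): 1 − (1 − 0.846030)(1 − 0.871099) = 0.980153
Series ([0.980153] and site controller): 0.980153 × 0.953134 = 0.934217
Parallel (antenna feeder and backhaul modem): 1 − (1 − 0.958870)(1 − 0.748862) = 0.989671
Series ([0.989671] and baseband processor): 0.989671 × 0.929043 = 0.919447
Parallel ([0.934217] and [0.919447]): 1 − (1 − 0.934217)(1 − 0.919447) = 0.994701
Series ([0.994701] and duplexer): 0.994701 × 0.849082 = 0.8446

0.8446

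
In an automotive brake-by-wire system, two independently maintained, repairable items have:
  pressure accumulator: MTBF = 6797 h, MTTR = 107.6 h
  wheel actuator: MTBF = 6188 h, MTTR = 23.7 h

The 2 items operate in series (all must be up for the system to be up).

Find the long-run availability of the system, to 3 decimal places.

0.981

A(pressure accumulator) = MTBF/(MTBF+MTTR) = 6797/(6797+107.6) = 0.984416
A(wheel actuator) = MTBF/(MTBF+MTTR) = 6188/(6188+23.7) = 0.996185
Series availability: 0.984416 × 0.996185 = 0.981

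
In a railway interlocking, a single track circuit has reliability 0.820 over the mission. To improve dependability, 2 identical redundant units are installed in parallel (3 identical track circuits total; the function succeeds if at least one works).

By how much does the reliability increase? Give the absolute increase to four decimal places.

0.1742

R_before = 0.820
R_after = 1 − (1 − 0.820)^3 = 0.9942
ΔR = 0.9942 − 0.820 = 0.1742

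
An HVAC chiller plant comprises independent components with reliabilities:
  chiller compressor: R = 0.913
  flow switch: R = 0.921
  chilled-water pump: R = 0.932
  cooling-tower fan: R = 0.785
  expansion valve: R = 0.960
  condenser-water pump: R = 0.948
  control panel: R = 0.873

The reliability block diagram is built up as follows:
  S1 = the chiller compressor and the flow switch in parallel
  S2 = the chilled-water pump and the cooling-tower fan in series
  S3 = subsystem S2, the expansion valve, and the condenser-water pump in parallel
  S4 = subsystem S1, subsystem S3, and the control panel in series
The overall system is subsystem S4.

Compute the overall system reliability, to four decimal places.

Parallel (chiller compressor and flow switch): 1 − (1 − 0.913000)(1 − 0.921000) = 0.993127
Series (chilled-water pump and cooling-tower fan): 0.932000 × 0.785000 = 0.731620
Parallel ([0.731620], expansion valve, and condenser-water pump): 1 − (1 − 0.731620)(1 − 0.960000)(1 − 0.948000) = 0.999442
Series ([0.993127], [0.999442], and control panel): 0.993127 × 0.999442 × 0.873000 = 0.8665

0.8665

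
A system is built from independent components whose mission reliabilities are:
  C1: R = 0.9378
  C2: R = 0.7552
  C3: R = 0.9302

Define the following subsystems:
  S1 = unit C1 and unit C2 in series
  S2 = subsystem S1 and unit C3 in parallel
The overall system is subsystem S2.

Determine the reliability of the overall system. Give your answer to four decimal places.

0.9796

Series (C1 and C2): 0.937800 × 0.755200 = 0.708227
Parallel ([0.708227] and C3): 1 − (1 − 0.708227)(1 − 0.930200) = 0.9796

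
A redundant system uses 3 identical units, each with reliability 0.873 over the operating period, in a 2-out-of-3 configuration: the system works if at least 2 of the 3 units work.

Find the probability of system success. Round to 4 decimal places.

R = Σ_{i=2}^{3} C(3,i) p^i (1−p)^{3−i} with p = 0.873
C(3,2)·0.873^2·0.127^1 = 0.290371
C(3,3)·0.873^3·0.127^0 = 0.665339
Sum = 0.9557

0.9557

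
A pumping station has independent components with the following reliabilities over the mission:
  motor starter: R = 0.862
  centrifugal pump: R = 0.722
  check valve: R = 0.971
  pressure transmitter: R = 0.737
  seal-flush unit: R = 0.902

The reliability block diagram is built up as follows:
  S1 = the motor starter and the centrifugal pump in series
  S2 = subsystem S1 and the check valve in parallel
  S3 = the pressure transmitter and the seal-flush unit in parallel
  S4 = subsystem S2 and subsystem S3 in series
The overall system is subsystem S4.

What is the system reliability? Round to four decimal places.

Series (motor starter and centrifugal pump): 0.862000 × 0.722000 = 0.622364
Parallel ([0.622364] and check valve): 1 − (1 − 0.622364)(1 − 0.971000) = 0.989049
Parallel (pressure transmitter and seal-flush unit): 1 − (1 − 0.737000)(1 − 0.902000) = 0.974226
Series ([0.989049] and [0.974226]): 0.989049 × 0.974226 = 0.9636

0.9636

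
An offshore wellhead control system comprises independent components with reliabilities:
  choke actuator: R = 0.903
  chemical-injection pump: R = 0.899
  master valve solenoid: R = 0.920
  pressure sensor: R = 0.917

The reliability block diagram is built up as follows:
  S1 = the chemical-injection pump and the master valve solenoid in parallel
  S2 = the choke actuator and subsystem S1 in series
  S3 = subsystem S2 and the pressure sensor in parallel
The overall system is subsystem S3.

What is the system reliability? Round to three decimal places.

Parallel (chemical-injection pump and master valve solenoid): 1 − (1 − 0.89900)(1 − 0.92000) = 0.99192
Series (choke actuator and [0.99192]): 0.90300 × 0.99192 = 0.89570
Parallel ([0.89570] and pressure sensor): 1 − (1 − 0.89570)(1 − 0.91700) = 0.991

0.991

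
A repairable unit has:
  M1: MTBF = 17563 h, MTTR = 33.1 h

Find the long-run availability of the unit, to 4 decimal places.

A(M1) = MTBF/(MTBF+MTTR) = 17563/(17563+33.1) = 0.9981

0.9981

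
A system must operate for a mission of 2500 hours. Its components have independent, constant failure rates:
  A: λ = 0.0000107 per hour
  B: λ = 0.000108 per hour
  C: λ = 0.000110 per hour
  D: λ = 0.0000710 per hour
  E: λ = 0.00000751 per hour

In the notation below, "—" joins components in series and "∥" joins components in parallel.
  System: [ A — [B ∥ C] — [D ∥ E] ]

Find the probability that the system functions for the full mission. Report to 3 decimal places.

0.915

R(A) = exp(−0.0000107 × 2500) = 0.97360
R(B) = exp(−0.000108 × 2500) = 0.76338
R(C) = exp(−0.000110 × 2500) = 0.75957
R(D) = exp(−0.0000710 × 2500) = 0.83736
R(E) = exp(−0.00000751 × 2500) = 0.98140
Parallel (B and C): 1 − (1 − 0.76338)(1 − 0.75957) = 0.94311
Parallel (D and E): 1 − (1 − 0.83736)(1 − 0.98140) = 0.99697
Series (A, [0.94311], and [0.99697]): 0.97360 × 0.94311 × 0.99697 = 0.915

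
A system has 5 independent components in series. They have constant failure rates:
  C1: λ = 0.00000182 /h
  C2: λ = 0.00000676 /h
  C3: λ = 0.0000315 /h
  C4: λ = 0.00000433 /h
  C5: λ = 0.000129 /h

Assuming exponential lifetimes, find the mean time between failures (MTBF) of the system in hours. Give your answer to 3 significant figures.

5770

Series of exponential components: λ_sys = Σ λ_i
λ_sys = 0.00000182 + 0.00000676 + 0.0000315 + 0.00000433 + 0.000129 = 1.7341e-04 /h
MTBF = 1 / λ_sys = 5770 h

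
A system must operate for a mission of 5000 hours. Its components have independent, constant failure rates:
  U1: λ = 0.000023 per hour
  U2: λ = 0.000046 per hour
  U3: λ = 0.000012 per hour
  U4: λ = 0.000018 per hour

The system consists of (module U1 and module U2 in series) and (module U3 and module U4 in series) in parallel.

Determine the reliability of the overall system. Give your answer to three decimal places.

0.959

R(U1) = exp(−0.000023 × 5000) = 0.89137
R(U2) = exp(−0.000046 × 5000) = 0.79453
R(U3) = exp(−0.000012 × 5000) = 0.94176
R(U4) = exp(−0.000018 × 5000) = 0.91393
Series (U1 and U2): 0.89137 × 0.79453 = 0.70822
Series (U3 and U4): 0.94176 × 0.91393 = 0.86070
Parallel ([0.70822] and [0.86070]): 1 − (1 − 0.70822)(1 − 0.86070) = 0.959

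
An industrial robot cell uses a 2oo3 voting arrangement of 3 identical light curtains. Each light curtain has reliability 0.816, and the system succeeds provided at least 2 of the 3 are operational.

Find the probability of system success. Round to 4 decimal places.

R = Σ_{i=2}^{3} C(3,i) p^i (1−p)^{3−i} with p = 0.816
C(3,2)·0.816^2·0.184^1 = 0.367553
C(3,3)·0.816^3·0.184^0 = 0.543338
Sum = 0.9109

0.9109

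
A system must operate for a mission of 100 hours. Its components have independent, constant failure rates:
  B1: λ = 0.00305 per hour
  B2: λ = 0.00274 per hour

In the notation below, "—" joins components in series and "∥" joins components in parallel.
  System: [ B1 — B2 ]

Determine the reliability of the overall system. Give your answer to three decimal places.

R(B1) = exp(−0.00305 × 100) = 0.73712
R(B2) = exp(−0.00274 × 100) = 0.76033
Series (B1 and B2): 0.73712 × 0.76033 = 0.560

0.560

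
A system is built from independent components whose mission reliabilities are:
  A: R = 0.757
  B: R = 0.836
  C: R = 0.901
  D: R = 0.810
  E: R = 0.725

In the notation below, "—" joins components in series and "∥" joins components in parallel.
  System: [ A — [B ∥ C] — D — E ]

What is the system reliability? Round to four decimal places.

0.4373

Parallel (B and C): 1 − (1 − 0.836000)(1 − 0.901000) = 0.983764
Series (A, [0.983764], D, and E): 0.757000 × 0.983764 × 0.810000 × 0.725000 = 0.4373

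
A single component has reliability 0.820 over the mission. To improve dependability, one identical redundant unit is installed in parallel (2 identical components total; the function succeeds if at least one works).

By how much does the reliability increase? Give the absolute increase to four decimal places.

0.1476

R_before = 0.820
R_after = 1 − (1 − 0.820)^2 = 0.9676
ΔR = 0.9676 − 0.820 = 0.1476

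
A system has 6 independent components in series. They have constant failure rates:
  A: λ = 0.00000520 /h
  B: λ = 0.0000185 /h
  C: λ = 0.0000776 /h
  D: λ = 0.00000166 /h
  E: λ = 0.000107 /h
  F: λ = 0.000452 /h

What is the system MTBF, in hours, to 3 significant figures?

1510

Series of exponential components: λ_sys = Σ λ_i
λ_sys = 0.00000520 + 0.0000185 + 0.0000776 + 0.00000166 + 0.000107 + 0.000452 = 6.6196e-04 /h
MTBF = 1 / λ_sys = 1510 h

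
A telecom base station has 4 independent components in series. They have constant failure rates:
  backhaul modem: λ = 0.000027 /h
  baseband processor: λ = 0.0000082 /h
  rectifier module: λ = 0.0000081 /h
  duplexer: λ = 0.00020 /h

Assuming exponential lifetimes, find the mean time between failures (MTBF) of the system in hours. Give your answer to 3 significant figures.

4110

Series of exponential components: λ_sys = Σ λ_i
λ_sys = 0.000027 + 0.0000082 + 0.0000081 + 0.00020 = 2.4330e-04 /h
MTBF = 1 / λ_sys = 4110 h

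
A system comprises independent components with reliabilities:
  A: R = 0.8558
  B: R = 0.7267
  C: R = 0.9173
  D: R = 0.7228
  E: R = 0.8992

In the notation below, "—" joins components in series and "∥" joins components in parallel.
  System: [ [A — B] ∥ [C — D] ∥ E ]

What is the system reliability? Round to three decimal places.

Series (A and B): 0.85580 × 0.72670 = 0.62191
Series (C and D): 0.91730 × 0.72280 = 0.66302
Parallel ([0.62191], [0.66302], and E): 1 − (1 − 0.62191)(1 − 0.66302)(1 − 0.89920) = 0.987

0.987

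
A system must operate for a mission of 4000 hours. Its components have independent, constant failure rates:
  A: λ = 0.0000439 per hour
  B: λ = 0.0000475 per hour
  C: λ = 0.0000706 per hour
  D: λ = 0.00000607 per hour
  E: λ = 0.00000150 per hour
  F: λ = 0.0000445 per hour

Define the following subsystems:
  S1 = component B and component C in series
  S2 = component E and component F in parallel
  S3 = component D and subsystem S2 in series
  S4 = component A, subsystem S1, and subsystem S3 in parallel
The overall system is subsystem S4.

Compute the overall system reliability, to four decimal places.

R(A) = exp(−0.0000439 × 4000) = 0.838953
R(B) = exp(−0.0000475 × 4000) = 0.826959
R(C) = exp(−0.0000706 × 4000) = 0.753972
R(D) = exp(−0.00000607 × 4000) = 0.976012
R(E) = exp(−0.00000150 × 4000) = 0.994018
R(F) = exp(−0.0000445 × 4000) = 0.836942
Series (B and C): 0.826959 × 0.753972 = 0.623504
Parallel (E and F): 1 − (1 − 0.994018)(1 − 0.836942) = 0.999025
Series (D and [0.999025]): 0.976012 × 0.999025 = 0.975060
Parallel (A, [0.623504], and [0.975060]): 1 − (1 − 0.838953)(1 − 0.623504)(1 − 0.975060) = 0.9985

0.9985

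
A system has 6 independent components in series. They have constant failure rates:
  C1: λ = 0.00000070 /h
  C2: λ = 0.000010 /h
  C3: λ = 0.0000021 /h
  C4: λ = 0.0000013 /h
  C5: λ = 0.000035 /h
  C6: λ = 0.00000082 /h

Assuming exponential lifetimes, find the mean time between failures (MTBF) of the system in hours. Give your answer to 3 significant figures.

Series of exponential components: λ_sys = Σ λ_i
λ_sys = 0.00000070 + 0.000010 + 0.0000021 + 0.0000013 + 0.000035 + 0.00000082 = 4.9920e-05 /h
MTBF = 1 / λ_sys = 20000 h

20000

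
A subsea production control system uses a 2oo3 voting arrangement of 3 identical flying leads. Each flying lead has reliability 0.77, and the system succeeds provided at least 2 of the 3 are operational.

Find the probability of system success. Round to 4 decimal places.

0.8656

R = Σ_{i=2}^{3} C(3,i) p^i (1−p)^{3−i} with p = 0.77
C(3,2)·0.77^2·0.23^1 = 0.409101
C(3,3)·0.77^3·0.23^0 = 0.456533
Sum = 0.8656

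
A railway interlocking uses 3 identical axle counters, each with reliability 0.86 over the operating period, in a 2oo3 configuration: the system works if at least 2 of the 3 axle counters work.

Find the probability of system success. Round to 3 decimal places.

R = Σ_{i=2}^{3} C(3,i) p^i (1−p)^{3−i} with p = 0.86
C(3,2)·0.86^2·0.14^1 = 0.31063
C(3,3)·0.86^3·0.14^0 = 0.63606
Sum = 0.947

0.947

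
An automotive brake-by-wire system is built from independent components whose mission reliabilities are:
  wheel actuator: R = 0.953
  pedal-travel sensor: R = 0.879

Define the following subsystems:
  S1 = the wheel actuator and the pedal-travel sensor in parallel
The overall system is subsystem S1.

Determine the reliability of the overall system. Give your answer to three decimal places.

0.994

Parallel (wheel actuator and pedal-travel sensor): 1 − (1 − 0.95300)(1 − 0.87900) = 0.994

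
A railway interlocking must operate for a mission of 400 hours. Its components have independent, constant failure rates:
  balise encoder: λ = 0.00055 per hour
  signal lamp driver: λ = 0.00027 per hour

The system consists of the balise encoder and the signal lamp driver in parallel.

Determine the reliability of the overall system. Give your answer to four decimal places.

0.9798

R(balise encoder) = exp(−0.00055 × 400) = 0.802519
R(signal lamp driver) = exp(−0.00027 × 400) = 0.897628
Parallel (balise encoder and signal lamp driver): 1 − (1 − 0.802519)(1 − 0.897628) = 0.9798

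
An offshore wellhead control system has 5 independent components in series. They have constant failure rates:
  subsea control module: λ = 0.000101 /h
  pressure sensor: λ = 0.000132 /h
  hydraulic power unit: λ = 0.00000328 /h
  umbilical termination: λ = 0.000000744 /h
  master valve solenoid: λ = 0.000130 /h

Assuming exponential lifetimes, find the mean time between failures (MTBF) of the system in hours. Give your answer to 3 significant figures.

Series of exponential components: λ_sys = Σ λ_i
λ_sys = 0.000101 + 0.000132 + 0.00000328 + 0.000000744 + 0.000130 = 3.6702e-04 /h
MTBF = 1 / λ_sys = 2720 h

2720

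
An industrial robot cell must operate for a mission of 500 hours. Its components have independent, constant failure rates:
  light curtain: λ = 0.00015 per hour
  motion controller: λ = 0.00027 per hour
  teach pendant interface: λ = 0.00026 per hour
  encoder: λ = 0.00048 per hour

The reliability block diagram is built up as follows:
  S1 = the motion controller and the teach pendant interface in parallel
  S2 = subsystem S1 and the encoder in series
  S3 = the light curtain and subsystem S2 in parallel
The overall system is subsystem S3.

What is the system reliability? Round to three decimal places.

R(light curtain) = exp(−0.00015 × 500) = 0.92774
R(motion controller) = exp(−0.00027 × 500) = 0.87372
R(teach pendant interface) = exp(−0.00026 × 500) = 0.87810
R(encoder) = exp(−0.00048 × 500) = 0.78663
Parallel (motion controller and teach pendant interface): 1 − (1 − 0.87372)(1 − 0.87810) = 0.98461
Series ([0.98461] and encoder): 0.98461 × 0.78663 = 0.77452
Parallel (light curtain and [0.77452]): 1 − (1 − 0.92774)(1 − 0.77452) = 0.984

0.984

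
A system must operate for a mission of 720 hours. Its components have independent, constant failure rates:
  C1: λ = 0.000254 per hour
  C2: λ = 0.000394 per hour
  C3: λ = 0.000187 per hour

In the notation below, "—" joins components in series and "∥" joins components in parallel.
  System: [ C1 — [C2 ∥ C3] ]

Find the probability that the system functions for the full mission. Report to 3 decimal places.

R(C1) = exp(−0.000254 × 720) = 0.83287
R(C2) = exp(−0.000394 × 720) = 0.75301
R(C3) = exp(−0.000187 × 720) = 0.87403
Parallel (C2 and C3): 1 − (1 − 0.75301)(1 − 0.87403) = 0.96889
Series (C1 and [0.96889]): 0.83287 × 0.96889 = 0.807

0.807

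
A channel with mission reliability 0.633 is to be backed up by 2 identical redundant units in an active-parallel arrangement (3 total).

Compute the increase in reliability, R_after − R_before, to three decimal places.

R_before = 0.633
R_after = 1 − (1 − 0.633)^3 = 0.951
ΔR = 0.951 − 0.633 = 0.318

0.318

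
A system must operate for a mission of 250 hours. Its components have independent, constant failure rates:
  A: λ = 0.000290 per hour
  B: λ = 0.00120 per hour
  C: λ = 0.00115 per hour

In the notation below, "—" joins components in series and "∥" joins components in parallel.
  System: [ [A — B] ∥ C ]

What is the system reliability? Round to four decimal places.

R(A) = exp(−0.000290 × 250) = 0.930066
R(B) = exp(−0.00120 × 250) = 0.740818
R(C) = exp(−0.00115 × 250) = 0.750137
Series (A and B): 0.930066 × 0.740818 = 0.689010
Parallel ([0.689010] and C): 1 − (1 − 0.689010)(1 − 0.750137) = 0.9223

0.9223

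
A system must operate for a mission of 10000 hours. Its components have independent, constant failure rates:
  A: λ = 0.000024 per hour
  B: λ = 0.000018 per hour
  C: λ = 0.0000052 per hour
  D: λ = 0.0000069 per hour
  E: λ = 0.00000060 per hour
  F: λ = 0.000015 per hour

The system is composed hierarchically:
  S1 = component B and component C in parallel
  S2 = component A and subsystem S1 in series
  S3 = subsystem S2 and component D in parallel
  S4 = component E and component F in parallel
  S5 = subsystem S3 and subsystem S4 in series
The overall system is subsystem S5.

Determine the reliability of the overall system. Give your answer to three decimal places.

R(A) = exp(−0.000024 × 10000) = 0.78663
R(B) = exp(−0.000018 × 10000) = 0.83527
R(C) = exp(−0.0000052 × 10000) = 0.94933
R(D) = exp(−0.0000069 × 10000) = 0.93333
R(E) = exp(−0.00000060 × 10000) = 0.99402
R(F) = exp(−0.000015 × 10000) = 0.86071
Parallel (B and C): 1 − (1 − 0.83527)(1 − 0.94933) = 0.99165
Series (A and [0.99165]): 0.78663 × 0.99165 = 0.78006
Parallel ([0.78006] and D): 1 − (1 − 0.78006)(1 − 0.93333) = 0.98534
Parallel (E and F): 1 − (1 − 0.99402)(1 − 0.86071) = 0.99917
Series ([0.98534] and [0.99917]): 0.98534 × 0.99917 = 0.985

0.985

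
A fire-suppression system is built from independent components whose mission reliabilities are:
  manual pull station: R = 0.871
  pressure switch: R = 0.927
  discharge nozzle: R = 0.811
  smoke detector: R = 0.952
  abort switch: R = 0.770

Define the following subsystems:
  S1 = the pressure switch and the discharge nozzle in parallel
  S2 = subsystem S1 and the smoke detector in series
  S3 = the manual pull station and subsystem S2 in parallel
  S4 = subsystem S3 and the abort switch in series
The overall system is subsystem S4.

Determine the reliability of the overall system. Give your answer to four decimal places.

Parallel (pressure switch and discharge nozzle): 1 − (1 − 0.927000)(1 − 0.811000) = 0.986203
Series ([0.986203] and smoke detector): 0.986203 × 0.952000 = 0.938865
Parallel (manual pull station and [0.938865]): 1 − (1 − 0.871000)(1 − 0.938865) = 0.992114
Series ([0.992114] and abort switch): 0.992114 × 0.770000 = 0.7639

0.7639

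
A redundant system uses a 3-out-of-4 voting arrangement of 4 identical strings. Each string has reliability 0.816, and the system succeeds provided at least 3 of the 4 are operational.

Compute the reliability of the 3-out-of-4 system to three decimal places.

0.843

R = Σ_{i=3}^{4} C(4,i) p^i (1−p)^{4−i} with p = 0.816
C(4,3)·0.816^3·0.184^1 = 0.39990
C(4,4)·0.816^4·0.184^0 = 0.44336
Sum = 0.843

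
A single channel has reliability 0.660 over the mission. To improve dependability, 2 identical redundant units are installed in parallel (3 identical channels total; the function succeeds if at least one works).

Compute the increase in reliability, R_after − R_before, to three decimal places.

R_before = 0.660
R_after = 1 − (1 − 0.660)^3 = 0.961
ΔR = 0.961 − 0.660 = 0.301

0.301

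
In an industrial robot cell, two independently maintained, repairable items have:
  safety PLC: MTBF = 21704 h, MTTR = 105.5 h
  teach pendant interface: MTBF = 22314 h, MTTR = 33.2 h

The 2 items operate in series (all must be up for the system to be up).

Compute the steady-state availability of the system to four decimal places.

0.9937

A(safety PLC) = MTBF/(MTBF+MTTR) = 21704/(21704+105.5) = 0.995163
A(teach pendant interface) = MTBF/(MTBF+MTTR) = 22314/(22314+33.2) = 0.998514
Series availability: 0.995163 × 0.998514 = 0.9937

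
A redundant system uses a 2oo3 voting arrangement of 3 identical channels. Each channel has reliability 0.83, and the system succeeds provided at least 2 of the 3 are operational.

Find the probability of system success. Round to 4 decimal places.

0.9231

R = Σ_{i=2}^{3} C(3,i) p^i (1−p)^{3−i} with p = 0.83
C(3,2)·0.83^2·0.17^1 = 0.351339
C(3,3)·0.83^3·0.17^0 = 0.571787
Sum = 0.9231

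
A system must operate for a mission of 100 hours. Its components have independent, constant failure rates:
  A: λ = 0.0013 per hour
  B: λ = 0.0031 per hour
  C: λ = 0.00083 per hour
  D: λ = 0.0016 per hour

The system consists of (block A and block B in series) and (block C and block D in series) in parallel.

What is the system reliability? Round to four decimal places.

R(A) = exp(−0.0013 × 100) = 0.878095
R(B) = exp(−0.0031 × 100) = 0.733447
R(C) = exp(−0.00083 × 100) = 0.920351
R(D) = exp(−0.0016 × 100) = 0.852144
Series (A and B): 0.878095 × 0.733447 = 0.644036
Series (C and D): 0.920351 × 0.852144 = 0.784272
Parallel ([0.644036] and [0.784272]): 1 − (1 − 0.644036)(1 − 0.784272) = 0.9232

0.9232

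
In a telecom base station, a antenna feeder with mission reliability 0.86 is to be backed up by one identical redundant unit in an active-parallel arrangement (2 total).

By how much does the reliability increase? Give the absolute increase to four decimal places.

0.1204

R_before = 0.86
R_after = 1 − (1 − 0.86)^2 = 0.9804
ΔR = 0.9804 − 0.86 = 0.1204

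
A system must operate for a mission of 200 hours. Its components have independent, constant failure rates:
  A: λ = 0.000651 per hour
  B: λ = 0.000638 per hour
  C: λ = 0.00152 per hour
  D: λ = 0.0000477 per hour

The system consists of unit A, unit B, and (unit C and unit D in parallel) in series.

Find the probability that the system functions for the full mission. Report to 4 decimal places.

R(A) = exp(−0.000651 × 200) = 0.877920
R(B) = exp(−0.000638 × 200) = 0.880205
R(C) = exp(−0.00152 × 200) = 0.737861
R(D) = exp(−0.0000477 × 200) = 0.990505
Parallel (C and D): 1 − (1 − 0.737861)(1 − 0.990505) = 0.997511
Series (A, B, and [0.997511]): 0.877920 × 0.880205 × 0.997511 = 0.7708

0.7708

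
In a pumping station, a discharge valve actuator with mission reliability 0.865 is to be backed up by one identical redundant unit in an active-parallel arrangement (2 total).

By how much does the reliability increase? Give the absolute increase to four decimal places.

R_before = 0.865
R_after = 1 − (1 − 0.865)^2 = 0.9818
ΔR = 0.9818 − 0.865 = 0.1168

0.1168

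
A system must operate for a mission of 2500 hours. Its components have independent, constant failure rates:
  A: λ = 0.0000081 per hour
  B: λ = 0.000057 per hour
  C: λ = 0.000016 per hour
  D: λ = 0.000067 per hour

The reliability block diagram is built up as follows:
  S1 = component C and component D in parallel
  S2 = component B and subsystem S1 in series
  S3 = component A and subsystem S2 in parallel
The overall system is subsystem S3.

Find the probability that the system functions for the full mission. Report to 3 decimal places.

R(A) = exp(−0.0000081 × 2500) = 0.97995
R(B) = exp(−0.000057 × 2500) = 0.86719
R(C) = exp(−0.000016 × 2500) = 0.96079
R(D) = exp(−0.000067 × 2500) = 0.84578
Parallel (C and D): 1 − (1 − 0.96079)(1 − 0.84578) = 0.99395
Series (B and [0.99395]): 0.86719 × 0.99395 = 0.86194
Parallel (A and [0.86194]): 1 − (1 − 0.97995)(1 − 0.86194) = 0.997

0.997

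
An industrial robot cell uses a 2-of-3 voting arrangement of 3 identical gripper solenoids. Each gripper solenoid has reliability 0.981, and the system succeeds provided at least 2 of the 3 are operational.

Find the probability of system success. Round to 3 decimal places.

R = Σ_{i=2}^{3} C(3,i) p^i (1−p)^{3−i} with p = 0.981
C(3,2)·0.981^2·0.019^1 = 0.05485
C(3,3)·0.981^3·0.019^0 = 0.94408
Sum = 0.999

0.999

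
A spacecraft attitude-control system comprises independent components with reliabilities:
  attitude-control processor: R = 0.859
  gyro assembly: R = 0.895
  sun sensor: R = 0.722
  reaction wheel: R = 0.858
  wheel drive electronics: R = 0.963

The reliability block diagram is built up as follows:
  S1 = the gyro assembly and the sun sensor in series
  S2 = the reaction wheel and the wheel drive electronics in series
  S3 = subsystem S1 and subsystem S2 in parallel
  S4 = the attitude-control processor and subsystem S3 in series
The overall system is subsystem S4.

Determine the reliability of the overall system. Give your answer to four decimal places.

0.8062

Series (gyro assembly and sun sensor): 0.895000 × 0.722000 = 0.646190
Series (reaction wheel and wheel drive electronics): 0.858000 × 0.963000 = 0.826254
Parallel ([0.646190] and [0.826254]): 1 − (1 − 0.646190)(1 − 0.826254) = 0.938527
Series (attitude-control processor and [0.938527]): 0.859000 × 0.938527 = 0.8062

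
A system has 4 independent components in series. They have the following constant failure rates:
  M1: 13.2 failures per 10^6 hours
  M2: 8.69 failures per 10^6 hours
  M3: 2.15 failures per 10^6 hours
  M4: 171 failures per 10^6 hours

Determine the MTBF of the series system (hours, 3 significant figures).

Series of exponential components: λ_sys = Σ λ_i
λ_sys = 0.0000132 + 0.00000869 + 0.00000215 + 0.000171 = 1.9504e-04 /h
MTBF = 1 / λ_sys = 5130 h

5130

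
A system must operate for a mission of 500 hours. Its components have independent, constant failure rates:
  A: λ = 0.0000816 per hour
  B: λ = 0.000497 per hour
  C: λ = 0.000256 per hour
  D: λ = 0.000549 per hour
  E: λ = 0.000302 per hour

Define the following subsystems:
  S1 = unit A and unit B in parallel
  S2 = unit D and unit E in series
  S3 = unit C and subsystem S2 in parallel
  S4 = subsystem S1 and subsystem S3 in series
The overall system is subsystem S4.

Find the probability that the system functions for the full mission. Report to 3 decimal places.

R(A) = exp(−0.0000816 × 500) = 0.96002
R(B) = exp(−0.000497 × 500) = 0.77997
R(C) = exp(−0.000256 × 500) = 0.87985
R(D) = exp(−0.000549 × 500) = 0.75995
R(E) = exp(−0.000302 × 500) = 0.85985
Parallel (A and B): 1 − (1 − 0.96002)(1 − 0.77997) = 0.99120
Series (D and E): 0.75995 × 0.85985 = 0.65344
Parallel (C and [0.65344]): 1 − (1 − 0.87985)(1 − 0.65344) = 0.95836
Series ([0.99120] and [0.95836]): 0.99120 × 0.95836 = 0.950

0.950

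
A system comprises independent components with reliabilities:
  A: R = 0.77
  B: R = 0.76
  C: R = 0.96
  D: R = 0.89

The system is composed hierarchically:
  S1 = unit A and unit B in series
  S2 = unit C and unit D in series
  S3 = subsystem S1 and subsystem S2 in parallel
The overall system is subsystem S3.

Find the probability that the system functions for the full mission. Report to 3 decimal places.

0.940

Series (A and B): 0.77000 × 0.76000 = 0.58520
Series (C and D): 0.96000 × 0.89000 = 0.85440
Parallel ([0.58520] and [0.85440]): 1 − (1 − 0.58520)(1 − 0.85440) = 0.940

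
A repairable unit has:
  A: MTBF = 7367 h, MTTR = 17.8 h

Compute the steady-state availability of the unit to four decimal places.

A(A) = MTBF/(MTBF+MTTR) = 7367/(7367+17.8) = 0.9976

0.9976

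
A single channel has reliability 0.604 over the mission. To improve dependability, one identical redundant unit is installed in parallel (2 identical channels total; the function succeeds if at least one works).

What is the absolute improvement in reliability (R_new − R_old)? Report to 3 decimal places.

0.239

R_before = 0.604
R_after = 1 − (1 − 0.604)^2 = 0.843
ΔR = 0.843 − 0.604 = 0.239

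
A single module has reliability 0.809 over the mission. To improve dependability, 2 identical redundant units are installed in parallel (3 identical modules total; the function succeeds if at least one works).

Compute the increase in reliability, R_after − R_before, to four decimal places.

0.1840

R_before = 0.809
R_after = 1 − (1 − 0.809)^3 = 0.9930
ΔR = 0.9930 − 0.809 = 0.1840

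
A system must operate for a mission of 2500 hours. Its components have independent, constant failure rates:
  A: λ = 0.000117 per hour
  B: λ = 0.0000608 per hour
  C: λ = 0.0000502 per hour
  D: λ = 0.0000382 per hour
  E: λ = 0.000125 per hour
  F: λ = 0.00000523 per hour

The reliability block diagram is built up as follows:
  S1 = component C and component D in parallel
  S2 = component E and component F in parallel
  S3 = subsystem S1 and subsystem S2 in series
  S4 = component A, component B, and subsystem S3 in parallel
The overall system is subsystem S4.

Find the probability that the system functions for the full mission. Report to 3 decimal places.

R(A) = exp(−0.000117 × 2500) = 0.74640
R(B) = exp(−0.0000608 × 2500) = 0.85899
R(C) = exp(−0.0000502 × 2500) = 0.88206
R(D) = exp(−0.0000382 × 2500) = 0.90892
R(E) = exp(−0.000125 × 2500) = 0.73162
R(F) = exp(−0.00000523 × 2500) = 0.98701
Parallel (C and D): 1 − (1 − 0.88206)(1 − 0.90892) = 0.98926
Parallel (E and F): 1 − (1 − 0.73162)(1 − 0.98701) = 0.99651
Series ([0.98926] and [0.99651]): 0.98926 × 0.99651 = 0.98581
Parallel (A, B, and [0.98581]): 1 − (1 − 0.74640)(1 − 0.85899)(1 − 0.98581) = 0.999

0.999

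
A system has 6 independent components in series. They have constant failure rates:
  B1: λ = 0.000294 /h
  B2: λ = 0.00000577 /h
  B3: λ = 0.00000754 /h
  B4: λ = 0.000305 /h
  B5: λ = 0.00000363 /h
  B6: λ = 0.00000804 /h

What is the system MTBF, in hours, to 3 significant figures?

Series of exponential components: λ_sys = Σ λ_i
λ_sys = 0.000294 + 0.00000577 + 0.00000754 + 0.000305 + 0.00000363 + 0.00000804 = 6.2398e-04 /h
MTBF = 1 / λ_sys = 1600 h

1600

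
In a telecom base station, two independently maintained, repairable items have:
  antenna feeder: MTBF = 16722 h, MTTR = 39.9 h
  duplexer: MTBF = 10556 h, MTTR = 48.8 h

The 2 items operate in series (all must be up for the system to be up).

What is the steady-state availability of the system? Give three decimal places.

A(antenna feeder) = MTBF/(MTBF+MTTR) = 16722/(16722+39.9) = 0.997620
A(duplexer) = MTBF/(MTBF+MTTR) = 10556/(10556+48.8) = 0.995398
Series availability: 0.997620 × 0.995398 = 0.993

0.993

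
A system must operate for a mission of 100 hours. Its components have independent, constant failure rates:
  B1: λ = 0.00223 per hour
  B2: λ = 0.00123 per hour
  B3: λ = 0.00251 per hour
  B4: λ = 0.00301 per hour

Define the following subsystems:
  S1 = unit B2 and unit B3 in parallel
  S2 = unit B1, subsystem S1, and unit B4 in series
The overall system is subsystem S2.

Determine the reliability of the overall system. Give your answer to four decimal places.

0.5769

R(B1) = exp(−0.00223 × 100) = 0.800115
R(B2) = exp(−0.00123 × 100) = 0.884264
R(B3) = exp(−0.00251 × 100) = 0.778022
R(B4) = exp(−0.00301 × 100) = 0.740078
Parallel (B2 and B3): 1 − (1 − 0.884264)(1 − 0.778022) = 0.974309
Series (B1, [0.974309], and B4): 0.800115 × 0.974309 × 0.740078 = 0.5769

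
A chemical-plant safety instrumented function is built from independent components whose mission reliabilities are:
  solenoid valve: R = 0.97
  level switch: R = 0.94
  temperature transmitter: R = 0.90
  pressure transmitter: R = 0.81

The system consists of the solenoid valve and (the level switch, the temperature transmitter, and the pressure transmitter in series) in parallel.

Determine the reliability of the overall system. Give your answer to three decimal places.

Series (level switch, temperature transmitter, and pressure transmitter): 0.94000 × 0.90000 × 0.81000 = 0.68526
Parallel (solenoid valve and [0.68526]): 1 − (1 − 0.97000)(1 − 0.68526) = 0.991

0.991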